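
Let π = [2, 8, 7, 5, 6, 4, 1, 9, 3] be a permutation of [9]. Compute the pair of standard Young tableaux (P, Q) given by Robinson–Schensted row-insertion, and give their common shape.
P = [1, 3, 6, 9] / [2, 4] / [5] / [7] / [8];  Q = [1, 2, 5, 8] / [3, 9] / [4] / [6] / [7];  common shape = (4, 2, 1, 1, 1)

Row-insert the values π_1, π_2, … into P one at a time, bumping the leftmost entry strictly greater than the inserted value down to the next row. The recording tableau Q records, in position (i, j), the step at which that cell was added to P.
  Insert 2 (step 1): P = [2];  Q = [1]
  Insert 8 (step 2): P = [2, 8];  Q = [1, 2]
  Insert 7 (step 3): P = [2, 7] / [8];  Q = [1, 2] / [3]
  Insert 5 (step 4): P = [2, 5] / [7] / [8];  Q = [1, 2] / [3] / [4]
  Insert 6 (step 5): P = [2, 5, 6] / [7] / [8];  Q = [1, 2, 5] / [3] / [4]
  Insert 4 (step 6): P = [2, 4, 6] / [5] / [7] / [8];  Q = [1, 2, 5] / [3] / [4] / [6]
  Insert 1 (step 7): P = [1, 4, 6] / [2] / [5] / [7] / [8];  Q = [1, 2, 5] / [3] / [4] / [6] / [7]
  Insert 9 (step 8): P = [1, 4, 6, 9] / [2] / [5] / [7] / [8];  Q = [1, 2, 5, 8] / [3] / [4] / [6] / [7]
  Insert 3 (step 9): P = [1, 3, 6, 9] / [2, 4] / [5] / [7] / [8];  Q = [1, 2, 5, 8] / [3, 9] / [4] / [6] / [7]
Final shape: (4, 2, 1, 1, 1).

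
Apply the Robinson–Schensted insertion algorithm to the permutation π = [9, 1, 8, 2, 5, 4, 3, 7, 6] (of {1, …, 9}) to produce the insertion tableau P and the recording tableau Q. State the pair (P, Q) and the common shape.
P = [1, 2, 3, 6] / [4, 7] / [5] / [8] / [9];  Q = [1, 3, 5, 8] / [2, 9] / [4] / [6] / [7];  common shape = (4, 2, 1, 1, 1)

Row-insert the values π_1, π_2, … into P one at a time, bumping the leftmost entry strictly greater than the inserted value down to the next row. The recording tableau Q records, in position (i, j), the step at which that cell was added to P.
  Insert 9 (step 1): P = [9];  Q = [1]
  Insert 1 (step 2): P = [1] / [9];  Q = [1] / [2]
  Insert 8 (step 3): P = [1, 8] / [9];  Q = [1, 3] / [2]
  Insert 2 (step 4): P = [1, 2] / [8] / [9];  Q = [1, 3] / [2] / [4]
  Insert 5 (step 5): P = [1, 2, 5] / [8] / [9];  Q = [1, 3, 5] / [2] / [4]
  Insert 4 (step 6): P = [1, 2, 4] / [5] / [8] / [9];  Q = [1, 3, 5] / [2] / [4] / [6]
  Insert 3 (step 7): P = [1, 2, 3] / [4] / [5] / [8] / [9];  Q = [1, 3, 5] / [2] / [4] / [6] / [7]
  Insert 7 (step 8): P = [1, 2, 3, 7] / [4] / [5] / [8] / [9];  Q = [1, 3, 5, 8] / [2] / [4] / [6] / [7]
  Insert 6 (step 9): P = [1, 2, 3, 6] / [4, 7] / [5] / [8] / [9];  Q = [1, 3, 5, 8] / [2, 9] / [4] / [6] / [7]
Final shape: (4, 2, 1, 1, 1).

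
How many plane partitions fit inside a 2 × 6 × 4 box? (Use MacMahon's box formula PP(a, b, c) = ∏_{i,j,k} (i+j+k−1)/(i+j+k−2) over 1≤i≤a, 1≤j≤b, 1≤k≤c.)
PP(2, 6, 4) = 13860

Evaluate the triple product over i = 1..2, j = 1..6, k = 1..4. The factors are (2/1) · (3/2) · (4/3) · (5/4) · (3/2) · (4/3) · (5/4) · (6/5) · … (48 factors total). The numerators and denominators telescope so the product is an integer; carrying out the multiplication exactly gives PP(2, 6, 4) = 13860.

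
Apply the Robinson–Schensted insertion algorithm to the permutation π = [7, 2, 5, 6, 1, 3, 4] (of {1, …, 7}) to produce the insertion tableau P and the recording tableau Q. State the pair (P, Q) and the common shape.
P = [1, 3, 4] / [2, 5, 6] / [7];  Q = [1, 3, 4] / [2, 6, 7] / [5];  common shape = (3, 3, 1)

Row-insert the values π_1, π_2, … into P one at a time, bumping the leftmost entry strictly greater than the inserted value down to the next row. The recording tableau Q records, in position (i, j), the step at which that cell was added to P.
  Insert 7 (step 1): P = [7];  Q = [1]
  Insert 2 (step 2): P = [2] / [7];  Q = [1] / [2]
  Insert 5 (step 3): P = [2, 5] / [7];  Q = [1, 3] / [2]
  Insert 6 (step 4): P = [2, 5, 6] / [7];  Q = [1, 3, 4] / [2]
  Insert 1 (step 5): P = [1, 5, 6] / [2] / [7];  Q = [1, 3, 4] / [2] / [5]
  Insert 3 (step 6): P = [1, 3, 6] / [2, 5] / [7];  Q = [1, 3, 4] / [2, 6] / [5]
  Insert 4 (step 7): P = [1, 3, 4] / [2, 5, 6] / [7];  Q = [1, 3, 4] / [2, 6, 7] / [5]
Final shape: (3, 3, 1).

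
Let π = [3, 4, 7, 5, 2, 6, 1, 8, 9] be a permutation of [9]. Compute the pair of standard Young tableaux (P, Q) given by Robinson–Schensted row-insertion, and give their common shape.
P = [1, 4, 5, 6, 8, 9] / [2] / [3] / [7];  Q = [1, 2, 3, 6, 8, 9] / [4] / [5] / [7];  common shape = (6, 1, 1, 1)

Row-insert the values π_1, π_2, … into P one at a time, bumping the leftmost entry strictly greater than the inserted value down to the next row. The recording tableau Q records, in position (i, j), the step at which that cell was added to P.
  Insert 3 (step 1): P = [3];  Q = [1]
  Insert 4 (step 2): P = [3, 4];  Q = [1, 2]
  Insert 7 (step 3): P = [3, 4, 7];  Q = [1, 2, 3]
  Insert 5 (step 4): P = [3, 4, 5] / [7];  Q = [1, 2, 3] / [4]
  Insert 2 (step 5): P = [2, 4, 5] / [3] / [7];  Q = [1, 2, 3] / [4] / [5]
  Insert 6 (step 6): P = [2, 4, 5, 6] / [3] / [7];  Q = [1, 2, 3, 6] / [4] / [5]
  Insert 1 (step 7): P = [1, 4, 5, 6] / [2] / [3] / [7];  Q = [1, 2, 3, 6] / [4] / [5] / [7]
  Insert 8 (step 8): P = [1, 4, 5, 6, 8] / [2] / [3] / [7];  Q = [1, 2, 3, 6, 8] / [4] / [5] / [7]
  Insert 9 (step 9): P = [1, 4, 5, 6, 8, 9] / [2] / [3] / [7];  Q = [1, 2, 3, 6, 8, 9] / [4] / [5] / [7]
Final shape: (6, 1, 1, 1).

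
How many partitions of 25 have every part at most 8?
p(25, parts ≤ 8) = 1090

Use the recurrence p(n, m) = p(n, m−1) + p(n−m, m): either the largest part is < m (count p(n, m−1)) or the largest part is exactly m (remove one copy of m, count p(n−m, m)). With p(0, ·) = 1 this gives p(25, parts ≤ 8) = 1090. (By conjugating Young diagrams, this also counts partitions of 25 into at most 8 parts.)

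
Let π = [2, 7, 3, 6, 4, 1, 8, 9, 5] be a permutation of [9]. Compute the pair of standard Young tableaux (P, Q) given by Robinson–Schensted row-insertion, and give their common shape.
P = [1, 3, 4, 5, 9] / [2, 8] / [6] / [7];  Q = [1, 2, 4, 7, 8] / [3, 9] / [5] / [6];  common shape = (5, 2, 1, 1)

Row-insert the values π_1, π_2, … into P one at a time, bumping the leftmost entry strictly greater than the inserted value down to the next row. The recording tableau Q records, in position (i, j), the step at which that cell was added to P.
  Insert 2 (step 1): P = [2];  Q = [1]
  Insert 7 (step 2): P = [2, 7];  Q = [1, 2]
  Insert 3 (step 3): P = [2, 3] / [7];  Q = [1, 2] / [3]
  Insert 6 (step 4): P = [2, 3, 6] / [7];  Q = [1, 2, 4] / [3]
  Insert 4 (step 5): P = [2, 3, 4] / [6] / [7];  Q = [1, 2, 4] / [3] / [5]
  Insert 1 (step 6): P = [1, 3, 4] / [2] / [6] / [7];  Q = [1, 2, 4] / [3] / [5] / [6]
  Insert 8 (step 7): P = [1, 3, 4, 8] / [2] / [6] / [7];  Q = [1, 2, 4, 7] / [3] / [5] / [6]
  Insert 9 (step 8): P = [1, 3, 4, 8, 9] / [2] / [6] / [7];  Q = [1, 2, 4, 7, 8] / [3] / [5] / [6]
  Insert 5 (step 9): P = [1, 3, 4, 5, 9] / [2, 8] / [6] / [7];  Q = [1, 2, 4, 7, 8] / [3, 9] / [5] / [6]
Final shape: (5, 2, 1, 1).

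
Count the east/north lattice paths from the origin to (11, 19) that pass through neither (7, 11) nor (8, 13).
Number of paths = 29800908

Inclusion–exclusion. Total paths: C(30, 11) = 54627300. Through P₁: C(18, 7)·C(12, 4) = 15752880. Through P₂: C(21, 8)·C(9, 3) = 17093160. Since P₁ is strictly southwest of P₂, a monotone path through both must visit P₁ then P₂; paths through both = C(18, 7)·C(3, 1)·C(9, 3) = 8019648. Avoid both = 54627300 − 15752880 − 17093160 + 8019648 = 29800908.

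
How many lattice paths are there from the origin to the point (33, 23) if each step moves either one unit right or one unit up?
Number of paths = 3167295784216200

A monotone lattice path from (0, 0) to (33, 23) consists of 33 east steps and 23 north steps in some order, so it is determined by which 33 of the 56 steps are east. The count is C(56, 33) = 3167295784216200.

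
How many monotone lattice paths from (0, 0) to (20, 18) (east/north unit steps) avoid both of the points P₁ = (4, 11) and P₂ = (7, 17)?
Number of paths = 33240121089

Inclusion–exclusion. Total paths: C(38, 20) = 33578000610. Through P₁: C(15, 4)·C(23, 16) = 334639305. Through P₂: C(24, 7)·C(14, 13) = 4845456. Since P₁ is strictly southwest of P₂, a monotone path through both must visit P₁ then P₂; paths through both = C(15, 4)·C(9, 3)·C(14, 13) = 1605240. Avoid both = 33578000610 − 334639305 − 4845456 + 1605240 = 33240121089.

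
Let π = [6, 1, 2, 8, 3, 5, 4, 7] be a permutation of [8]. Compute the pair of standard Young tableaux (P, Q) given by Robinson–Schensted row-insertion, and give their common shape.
P = [1, 2, 3, 4, 7] / [5, 8] / [6];  Q = [1, 3, 4, 6, 8] / [2, 5] / [7];  common shape = (5, 2, 1)

Row-insert the values π_1, π_2, … into P one at a time, bumping the leftmost entry strictly greater than the inserted value down to the next row. The recording tableau Q records, in position (i, j), the step at which that cell was added to P.
  Insert 6 (step 1): P = [6];  Q = [1]
  Insert 1 (step 2): P = [1] / [6];  Q = [1] / [2]
  Insert 2 (step 3): P = [1, 2] / [6];  Q = [1, 3] / [2]
  Insert 8 (step 4): P = [1, 2, 8] / [6];  Q = [1, 3, 4] / [2]
  Insert 3 (step 5): P = [1, 2, 3] / [6, 8];  Q = [1, 3, 4] / [2, 5]
  Insert 5 (step 6): P = [1, 2, 3, 5] / [6, 8];  Q = [1, 3, 4, 6] / [2, 5]
  Insert 4 (step 7): P = [1, 2, 3, 4] / [5, 8] / [6];  Q = [1, 3, 4, 6] / [2, 5] / [7]
  Insert 7 (step 8): P = [1, 2, 3, 4, 7] / [5, 8] / [6];  Q = [1, 3, 4, 6, 8] / [2, 5] / [7]
Final shape: (5, 2, 1).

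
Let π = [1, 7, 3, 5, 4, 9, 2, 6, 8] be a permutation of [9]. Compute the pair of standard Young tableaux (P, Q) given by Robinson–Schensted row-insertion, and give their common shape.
P = [1, 2, 4, 6, 8] / [3, 9] / [5] / [7];  Q = [1, 2, 4, 6, 9] / [3, 8] / [5] / [7];  common shape = (5, 2, 1, 1)

Row-insert the values π_1, π_2, … into P one at a time, bumping the leftmost entry strictly greater than the inserted value down to the next row. The recording tableau Q records, in position (i, j), the step at which that cell was added to P.
  Insert 1 (step 1): P = [1];  Q = [1]
  Insert 7 (step 2): P = [1, 7];  Q = [1, 2]
  Insert 3 (step 3): P = [1, 3] / [7];  Q = [1, 2] / [3]
  Insert 5 (step 4): P = [1, 3, 5] / [7];  Q = [1, 2, 4] / [3]
  Insert 4 (step 5): P = [1, 3, 4] / [5] / [7];  Q = [1, 2, 4] / [3] / [5]
  Insert 9 (step 6): P = [1, 3, 4, 9] / [5] / [7];  Q = [1, 2, 4, 6] / [3] / [5]
  Insert 2 (step 7): P = [1, 2, 4, 9] / [3] / [5] / [7];  Q = [1, 2, 4, 6] / [3] / [5] / [7]
  Insert 6 (step 8): P = [1, 2, 4, 6] / [3, 9] / [5] / [7];  Q = [1, 2, 4, 6] / [3, 8] / [5] / [7]
  Insert 8 (step 9): P = [1, 2, 4, 6, 8] / [3, 9] / [5] / [7];  Q = [1, 2, 4, 6, 9] / [3, 8] / [5] / [7]
Final shape: (5, 2, 1, 1).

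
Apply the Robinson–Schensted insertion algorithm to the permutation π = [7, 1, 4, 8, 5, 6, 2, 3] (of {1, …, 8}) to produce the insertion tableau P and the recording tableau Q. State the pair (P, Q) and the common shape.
P = [1, 2, 3, 6] / [4, 5] / [7, 8];  Q = [1, 3, 4, 6] / [2, 5] / [7, 8];  common shape = (4, 2, 2)

Row-insert the values π_1, π_2, … into P one at a time, bumping the leftmost entry strictly greater than the inserted value down to the next row. The recording tableau Q records, in position (i, j), the step at which that cell was added to P.
  Insert 7 (step 1): P = [7];  Q = [1]
  Insert 1 (step 2): P = [1] / [7];  Q = [1] / [2]
  Insert 4 (step 3): P = [1, 4] / [7];  Q = [1, 3] / [2]
  Insert 8 (step 4): P = [1, 4, 8] / [7];  Q = [1, 3, 4] / [2]
  Insert 5 (step 5): P = [1, 4, 5] / [7, 8];  Q = [1, 3, 4] / [2, 5]
  Insert 6 (step 6): P = [1, 4, 5, 6] / [7, 8];  Q = [1, 3, 4, 6] / [2, 5]
  Insert 2 (step 7): P = [1, 2, 5, 6] / [4, 8] / [7];  Q = [1, 3, 4, 6] / [2, 5] / [7]
  Insert 3 (step 8): P = [1, 2, 3, 6] / [4, 5] / [7, 8];  Q = [1, 3, 4, 6] / [2, 5] / [7, 8]
Final shape: (4, 2, 2).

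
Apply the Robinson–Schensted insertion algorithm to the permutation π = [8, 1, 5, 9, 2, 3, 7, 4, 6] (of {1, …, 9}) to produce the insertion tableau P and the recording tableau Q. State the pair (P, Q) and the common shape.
P = [1, 2, 3, 4, 6] / [5, 7] / [8, 9];  Q = [1, 3, 4, 7, 9] / [2, 6] / [5, 8];  common shape = (5, 2, 2)

Row-insert the values π_1, π_2, … into P one at a time, bumping the leftmost entry strictly greater than the inserted value down to the next row. The recording tableau Q records, in position (i, j), the step at which that cell was added to P.
  Insert 8 (step 1): P = [8];  Q = [1]
  Insert 1 (step 2): P = [1] / [8];  Q = [1] / [2]
  Insert 5 (step 3): P = [1, 5] / [8];  Q = [1, 3] / [2]
  Insert 9 (step 4): P = [1, 5, 9] / [8];  Q = [1, 3, 4] / [2]
  Insert 2 (step 5): P = [1, 2, 9] / [5] / [8];  Q = [1, 3, 4] / [2] / [5]
  Insert 3 (step 6): P = [1, 2, 3] / [5, 9] / [8];  Q = [1, 3, 4] / [2, 6] / [5]
  Insert 7 (step 7): P = [1, 2, 3, 7] / [5, 9] / [8];  Q = [1, 3, 4, 7] / [2, 6] / [5]
  Insert 4 (step 8): P = [1, 2, 3, 4] / [5, 7] / [8, 9];  Q = [1, 3, 4, 7] / [2, 6] / [5, 8]
  Insert 6 (step 9): P = [1, 2, 3, 4, 6] / [5, 7] / [8, 9];  Q = [1, 3, 4, 7, 9] / [2, 6] / [5, 8]
Final shape: (5, 2, 2).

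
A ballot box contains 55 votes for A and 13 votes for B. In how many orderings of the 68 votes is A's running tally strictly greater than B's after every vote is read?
Strict-lead orderings = 19374801204192

Total orderings of the 68 votes with 55 for A: C(68, 55) = 31368725759168. By the Bertrand ballot formula (Cycle Lemma / reflection principle), the number of orderings in which A is strictly ahead of B throughout is (p − q)/(p + q) · C(p + q, p) = (55 − 13)/(55 + 13) · 31368725759168 = 19374801204192.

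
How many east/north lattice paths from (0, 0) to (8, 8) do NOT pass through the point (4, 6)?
Number of paths = 9720

Total paths from (0, 0) to (8, 8): C(16, 8) = 12870. Paths through (4, 6): (paths (0, 0) → (4, 6)) × (paths (4, 6) → (8, 8)) = C(10, 4) · C(6, 4) = 210 · 15 = 3150. Avoidance count = 12870 − 3150 = 9720.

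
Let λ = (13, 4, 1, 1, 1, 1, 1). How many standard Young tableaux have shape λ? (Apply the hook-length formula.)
# SYT of shape (13, 4, 1, 1, 1, 1, 1) = 14660800

Hook-length formula: f^λ = n! / Π hook(c), product over all cells c of the Young diagram. For λ = (13, 4, 1, 1, 1, 1, 1), n = 22 boxes. Hook lengths by row (left-to-right, top-to-bottom): [19, 13, 12, 11, 9, 8, 7, 6, 5, 4, 3, 2, 1]; [9, 3, 2, 1]; [5]; [4]; [3]; [2]; [1]. Product of hooks = 76667080089600. So f^λ = 22! / 76667080089600 = 1124000727777607680000 / 76667080089600 = 14660800.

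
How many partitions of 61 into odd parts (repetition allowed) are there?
p_odd(61) = 12076

Enumerate partitions using only odd parts via the recurrence o(n, m) = o(n, m−2) + o(n−m, m) over odd m, starting from the largest odd part ≤ n. This gives p_odd(61) = 12076. (Euler's theorem: equals the count of distinct-part partitions.)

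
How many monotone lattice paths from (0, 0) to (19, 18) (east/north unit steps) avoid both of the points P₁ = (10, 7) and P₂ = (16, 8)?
Number of paths = 14234736010

Inclusion–exclusion. Total paths: C(37, 19) = 17672631900. Through P₁: C(17, 10)·C(20, 9) = 3266486080. Through P₂: C(24, 16)·C(13, 3) = 210344706. Since P₁ is strictly southwest of P₂, a monotone path through both must visit P₁ then P₂; paths through both = C(17, 10)·C(7, 6)·C(13, 3) = 38934896. Avoid both = 17672631900 − 3266486080 − 210344706 + 38934896 = 14234736010.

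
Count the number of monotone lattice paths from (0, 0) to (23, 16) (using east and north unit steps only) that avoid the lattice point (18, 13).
Number of paths = 26161088790

Total paths from (0, 0) to (23, 16): C(39, 23) = 37711260990. Paths through (18, 13): (paths (0, 0) → (18, 13)) × (paths (18, 13) → (23, 16)) = C(31, 18) · C(8, 5) = 206253075 · 56 = 11550172200. Avoidance count = 37711260990 − 11550172200 = 26161088790.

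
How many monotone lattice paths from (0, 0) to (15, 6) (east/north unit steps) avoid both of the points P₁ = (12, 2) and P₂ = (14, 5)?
Number of paths = 29643

Inclusion–exclusion. Total paths: C(21, 15) = 54264. Through P₁: C(14, 12)·C(7, 3) = 3185. Through P₂: C(19, 14)·C(2, 1) = 23256. Since P₁ is strictly southwest of P₂, a monotone path through both must visit P₁ then P₂; paths through both = C(14, 12)·C(5, 2)·C(2, 1) = 1820. Avoid both = 54264 − 3185 − 23256 + 1820 = 29643.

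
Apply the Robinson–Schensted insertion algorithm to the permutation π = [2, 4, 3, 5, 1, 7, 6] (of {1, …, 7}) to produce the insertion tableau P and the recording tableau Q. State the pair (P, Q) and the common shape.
P = [1, 3, 5, 6] / [2, 7] / [4];  Q = [1, 2, 4, 6] / [3, 7] / [5];  common shape = (4, 2, 1)

Row-insert the values π_1, π_2, … into P one at a time, bumping the leftmost entry strictly greater than the inserted value down to the next row. The recording tableau Q records, in position (i, j), the step at which that cell was added to P.
  Insert 2 (step 1): P = [2];  Q = [1]
  Insert 4 (step 2): P = [2, 4];  Q = [1, 2]
  Insert 3 (step 3): P = [2, 3] / [4];  Q = [1, 2] / [3]
  Insert 5 (step 4): P = [2, 3, 5] / [4];  Q = [1, 2, 4] / [3]
  Insert 1 (step 5): P = [1, 3, 5] / [2] / [4];  Q = [1, 2, 4] / [3] / [5]
  Insert 7 (step 6): P = [1, 3, 5, 7] / [2] / [4];  Q = [1, 2, 4, 6] / [3] / [5]
  Insert 6 (step 7): P = [1, 3, 5, 6] / [2, 7] / [4];  Q = [1, 2, 4, 6] / [3, 7] / [5]
Final shape: (4, 2, 1).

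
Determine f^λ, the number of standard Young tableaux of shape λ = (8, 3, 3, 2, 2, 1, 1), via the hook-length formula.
# SYT of shape (8, 3, 3, 2, 2, 1, 1) = 91832130

Hook-length formula: f^λ = n! / Π hook(c), product over all cells c of the Young diagram. For λ = (8, 3, 3, 2, 2, 1, 1), n = 20 boxes. Hook lengths by row (left-to-right, top-to-bottom): [14, 11, 8, 5, 4, 3, 2, 1]; [8, 5, 2]; [7, 4, 1]; [5, 2]; [4, 1]; [2]; [1]. Product of hooks = 26492928000. So f^λ = 20! / 26492928000 = 2432902008176640000 / 26492928000 = 91832130.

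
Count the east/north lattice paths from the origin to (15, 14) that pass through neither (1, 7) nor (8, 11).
Number of paths = 67875480

Inclusion–exclusion. Total paths: C(29, 15) = 77558760. Through P₁: C(8, 1)·C(21, 14) = 930240. Through P₂: C(19, 8)·C(10, 7) = 9069840. Since P₁ is strictly southwest of P₂, a monotone path through both must visit P₁ then P₂; paths through both = C(8, 1)·C(11, 7)·C(10, 7) = 316800. Avoid both = 77558760 − 930240 − 9069840 + 316800 = 67875480.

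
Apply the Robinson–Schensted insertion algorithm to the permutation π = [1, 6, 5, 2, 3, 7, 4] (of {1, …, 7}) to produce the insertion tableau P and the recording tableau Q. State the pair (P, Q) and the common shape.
P = [1, 2, 3, 4] / [5, 7] / [6];  Q = [1, 2, 5, 6] / [3, 7] / [4];  common shape = (4, 2, 1)

Row-insert the values π_1, π_2, … into P one at a time, bumping the leftmost entry strictly greater than the inserted value down to the next row. The recording tableau Q records, in position (i, j), the step at which that cell was added to P.
  Insert 1 (step 1): P = [1];  Q = [1]
  Insert 6 (step 2): P = [1, 6];  Q = [1, 2]
  Insert 5 (step 3): P = [1, 5] / [6];  Q = [1, 2] / [3]
  Insert 2 (step 4): P = [1, 2] / [5] / [6];  Q = [1, 2] / [3] / [4]
  Insert 3 (step 5): P = [1, 2, 3] / [5] / [6];  Q = [1, 2, 5] / [3] / [4]
  Insert 7 (step 6): P = [1, 2, 3, 7] / [5] / [6];  Q = [1, 2, 5, 6] / [3] / [4]
  Insert 4 (step 7): P = [1, 2, 3, 4] / [5, 7] / [6];  Q = [1, 2, 5, 6] / [3, 7] / [4]
Final shape: (4, 2, 1).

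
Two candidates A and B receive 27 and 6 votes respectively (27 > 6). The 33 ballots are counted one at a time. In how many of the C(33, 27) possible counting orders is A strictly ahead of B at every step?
Strict-lead orderings = 704816

Total orderings of the 33 votes with 27 for A: C(33, 27) = 1107568. By the Bertrand ballot formula (Cycle Lemma / reflection principle), the number of orderings in which A is strictly ahead of B throughout is (p − q)/(p + q) · C(p + q, p) = (27 − 6)/(27 + 6) · 1107568 = 704816.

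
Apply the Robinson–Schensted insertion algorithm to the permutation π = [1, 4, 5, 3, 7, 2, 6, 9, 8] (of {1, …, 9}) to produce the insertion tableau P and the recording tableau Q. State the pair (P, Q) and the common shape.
P = [1, 2, 5, 6, 8] / [3, 7, 9] / [4];  Q = [1, 2, 3, 5, 8] / [4, 7, 9] / [6];  common shape = (5, 3, 1)

Row-insert the values π_1, π_2, … into P one at a time, bumping the leftmost entry strictly greater than the inserted value down to the next row. The recording tableau Q records, in position (i, j), the step at which that cell was added to P.
  Insert 1 (step 1): P = [1];  Q = [1]
  Insert 4 (step 2): P = [1, 4];  Q = [1, 2]
  Insert 5 (step 3): P = [1, 4, 5];  Q = [1, 2, 3]
  Insert 3 (step 4): P = [1, 3, 5] / [4];  Q = [1, 2, 3] / [4]
  Insert 7 (step 5): P = [1, 3, 5, 7] / [4];  Q = [1, 2, 3, 5] / [4]
  Insert 2 (step 6): P = [1, 2, 5, 7] / [3] / [4];  Q = [1, 2, 3, 5] / [4] / [6]
  Insert 6 (step 7): P = [1, 2, 5, 6] / [3, 7] / [4];  Q = [1, 2, 3, 5] / [4, 7] / [6]
  Insert 9 (step 8): P = [1, 2, 5, 6, 9] / [3, 7] / [4];  Q = [1, 2, 3, 5, 8] / [4, 7] / [6]
  Insert 8 (step 9): P = [1, 2, 5, 6, 8] / [3, 7, 9] / [4];  Q = [1, 2, 3, 5, 8] / [4, 7, 9] / [6]
Final shape: (5, 3, 1).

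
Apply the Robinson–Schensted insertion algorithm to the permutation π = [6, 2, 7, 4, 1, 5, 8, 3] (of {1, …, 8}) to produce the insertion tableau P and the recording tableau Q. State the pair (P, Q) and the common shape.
P = [1, 3, 5, 8] / [2, 4] / [6, 7];  Q = [1, 3, 6, 7] / [2, 4] / [5, 8];  common shape = (4, 2, 2)

Row-insert the values π_1, π_2, … into P one at a time, bumping the leftmost entry strictly greater than the inserted value down to the next row. The recording tableau Q records, in position (i, j), the step at which that cell was added to P.
  Insert 6 (step 1): P = [6];  Q = [1]
  Insert 2 (step 2): P = [2] / [6];  Q = [1] / [2]
  Insert 7 (step 3): P = [2, 7] / [6];  Q = [1, 3] / [2]
  Insert 4 (step 4): P = [2, 4] / [6, 7];  Q = [1, 3] / [2, 4]
  Insert 1 (step 5): P = [1, 4] / [2, 7] / [6];  Q = [1, 3] / [2, 4] / [5]
  Insert 5 (step 6): P = [1, 4, 5] / [2, 7] / [6];  Q = [1, 3, 6] / [2, 4] / [5]
  Insert 8 (step 7): P = [1, 4, 5, 8] / [2, 7] / [6];  Q = [1, 3, 6, 7] / [2, 4] / [5]
  Insert 3 (step 8): P = [1, 3, 5, 8] / [2, 4] / [6, 7];  Q = [1, 3, 6, 7] / [2, 4] / [5, 8]
Final shape: (4, 2, 2).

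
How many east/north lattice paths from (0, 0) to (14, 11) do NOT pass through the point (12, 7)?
Number of paths = 3701580

Total paths from (0, 0) to (14, 11): C(25, 14) = 4457400. Paths through (12, 7): (paths (0, 0) → (12, 7)) × (paths (12, 7) → (14, 11)) = C(19, 12) · C(6, 2) = 50388 · 15 = 755820. Avoidance count = 4457400 − 755820 = 3701580.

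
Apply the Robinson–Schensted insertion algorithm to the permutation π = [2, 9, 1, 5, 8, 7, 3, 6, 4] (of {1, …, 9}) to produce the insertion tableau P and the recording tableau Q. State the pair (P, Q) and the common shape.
P = [1, 3, 4] / [2, 5, 6] / [7] / [8] / [9];  Q = [1, 2, 5] / [3, 4, 8] / [6] / [7] / [9];  common shape = (3, 3, 1, 1, 1)

Row-insert the values π_1, π_2, … into P one at a time, bumping the leftmost entry strictly greater than the inserted value down to the next row. The recording tableau Q records, in position (i, j), the step at which that cell was added to P.
  Insert 2 (step 1): P = [2];  Q = [1]
  Insert 9 (step 2): P = [2, 9];  Q = [1, 2]
  Insert 1 (step 3): P = [1, 9] / [2];  Q = [1, 2] / [3]
  Insert 5 (step 4): P = [1, 5] / [2, 9];  Q = [1, 2] / [3, 4]
  Insert 8 (step 5): P = [1, 5, 8] / [2, 9];  Q = [1, 2, 5] / [3, 4]
  Insert 7 (step 6): P = [1, 5, 7] / [2, 8] / [9];  Q = [1, 2, 5] / [3, 4] / [6]
  Insert 3 (step 7): P = [1, 3, 7] / [2, 5] / [8] / [9];  Q = [1, 2, 5] / [3, 4] / [6] / [7]
  Insert 6 (step 8): P = [1, 3, 6] / [2, 5, 7] / [8] / [9];  Q = [1, 2, 5] / [3, 4, 8] / [6] / [7]
  Insert 4 (step 9): P = [1, 3, 4] / [2, 5, 6] / [7] / [8] / [9];  Q = [1, 2, 5] / [3, 4, 8] / [6] / [7] / [9]
Final shape: (3, 3, 1, 1, 1).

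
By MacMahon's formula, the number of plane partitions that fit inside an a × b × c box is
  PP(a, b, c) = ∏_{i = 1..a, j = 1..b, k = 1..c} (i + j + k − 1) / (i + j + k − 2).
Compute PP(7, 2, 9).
PP(7, 2, 9) = 27810640

Evaluate the triple product over i = 1..7, j = 1..2, k = 1..9. The factors are (2/1) · (3/2) · (4/3) · (5/4) · (6/5) · (7/6) · (8/7) · (9/8) · … (126 factors total). The numerators and denominators telescope so the product is an integer; carrying out the multiplication exactly gives PP(7, 2, 9) = 27810640.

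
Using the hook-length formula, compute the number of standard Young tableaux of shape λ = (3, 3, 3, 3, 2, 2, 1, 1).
# SYT of shape (3, 3, 3, 3, 2, 2, 1, 1) = 787644

Hook-length formula: f^λ = n! / Π hook(c), product over all cells c of the Young diagram. For λ = (3, 3, 3, 3, 2, 2, 1, 1), n = 18 boxes. Hook lengths by row (left-to-right, top-to-bottom): [10, 7, 4]; [9, 6, 3]; [8, 5, 2]; [7, 4, 1]; [5, 2]; [4, 1]; [2]; [1]. Product of hooks = 8128512000. So f^λ = 18! / 8128512000 = 6402373705728000 / 8128512000 = 787644.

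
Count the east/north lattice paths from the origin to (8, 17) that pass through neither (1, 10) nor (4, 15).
Number of paths = 994923

Inclusion–exclusion. Total paths: C(25, 8) = 1081575. Through P₁: C(11, 1)·C(14, 7) = 37752. Through P₂: C(19, 4)·C(6, 4) = 58140. Since P₁ is strictly southwest of P₂, a monotone path through both must visit P₁ then P₂; paths through both = C(11, 1)·C(8, 3)·C(6, 4) = 9240. Avoid both = 1081575 − 37752 − 58140 + 9240 = 994923.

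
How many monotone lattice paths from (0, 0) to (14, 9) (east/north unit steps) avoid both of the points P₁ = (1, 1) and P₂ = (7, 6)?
Number of paths = 315170

Inclusion–exclusion. Total paths: C(23, 14) = 817190. Through P₁: C(2, 1)·C(21, 13) = 406980. Through P₂: C(13, 7)·C(10, 7) = 205920. Since P₁ is strictly southwest of P₂, a monotone path through both must visit P₁ then P₂; paths through both = C(2, 1)·C(11, 6)·C(10, 7) = 110880. Avoid both = 817190 − 406980 − 205920 + 110880 = 315170.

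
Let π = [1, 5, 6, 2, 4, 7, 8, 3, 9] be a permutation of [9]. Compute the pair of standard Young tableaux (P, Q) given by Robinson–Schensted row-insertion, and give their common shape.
P = [1, 2, 3, 7, 8, 9] / [4, 6] / [5];  Q = [1, 2, 3, 6, 7, 9] / [4, 5] / [8];  common shape = (6, 2, 1)

Row-insert the values π_1, π_2, … into P one at a time, bumping the leftmost entry strictly greater than the inserted value down to the next row. The recording tableau Q records, in position (i, j), the step at which that cell was added to P.
  Insert 1 (step 1): P = [1];  Q = [1]
  Insert 5 (step 2): P = [1, 5];  Q = [1, 2]
  Insert 6 (step 3): P = [1, 5, 6];  Q = [1, 2, 3]
  Insert 2 (step 4): P = [1, 2, 6] / [5];  Q = [1, 2, 3] / [4]
  Insert 4 (step 5): P = [1, 2, 4] / [5, 6];  Q = [1, 2, 3] / [4, 5]
  Insert 7 (step 6): P = [1, 2, 4, 7] / [5, 6];  Q = [1, 2, 3, 6] / [4, 5]
  Insert 8 (step 7): P = [1, 2, 4, 7, 8] / [5, 6];  Q = [1, 2, 3, 6, 7] / [4, 5]
  Insert 3 (step 8): P = [1, 2, 3, 7, 8] / [4, 6] / [5];  Q = [1, 2, 3, 6, 7] / [4, 5] / [8]
  Insert 9 (step 9): P = [1, 2, 3, 7, 8, 9] / [4, 6] / [5];  Q = [1, 2, 3, 6, 7, 9] / [4, 5] / [8]
Final shape: (6, 2, 1).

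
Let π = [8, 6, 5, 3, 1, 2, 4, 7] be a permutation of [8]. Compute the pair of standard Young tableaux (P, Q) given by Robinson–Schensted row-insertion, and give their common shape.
P = [1, 2, 4, 7] / [3] / [5] / [6] / [8];  Q = [1, 6, 7, 8] / [2] / [3] / [4] / [5];  common shape = (4, 1, 1, 1, 1)

Row-insert the values π_1, π_2, … into P one at a time, bumping the leftmost entry strictly greater than the inserted value down to the next row. The recording tableau Q records, in position (i, j), the step at which that cell was added to P.
  Insert 8 (step 1): P = [8];  Q = [1]
  Insert 6 (step 2): P = [6] / [8];  Q = [1] / [2]
  Insert 5 (step 3): P = [5] / [6] / [8];  Q = [1] / [2] / [3]
  Insert 3 (step 4): P = [3] / [5] / [6] / [8];  Q = [1] / [2] / [3] / [4]
  Insert 1 (step 5): P = [1] / [3] / [5] / [6] / [8];  Q = [1] / [2] / [3] / [4] / [5]
  Insert 2 (step 6): P = [1, 2] / [3] / [5] / [6] / [8];  Q = [1, 6] / [2] / [3] / [4] / [5]
  Insert 4 (step 7): P = [1, 2, 4] / [3] / [5] / [6] / [8];  Q = [1, 6, 7] / [2] / [3] / [4] / [5]
  Insert 7 (step 8): P = [1, 2, 4, 7] / [3] / [5] / [6] / [8];  Q = [1, 6, 7, 8] / [2] / [3] / [4] / [5]
Final shape: (4, 1, 1, 1, 1).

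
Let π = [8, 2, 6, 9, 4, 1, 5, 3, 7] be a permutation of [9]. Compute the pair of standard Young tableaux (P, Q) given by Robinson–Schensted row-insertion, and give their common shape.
P = [1, 3, 5, 7] / [2, 4] / [6, 9] / [8];  Q = [1, 3, 4, 9] / [2, 7] / [5, 8] / [6];  common shape = (4, 2, 2, 1)

Row-insert the values π_1, π_2, … into P one at a time, bumping the leftmost entry strictly greater than the inserted value down to the next row. The recording tableau Q records, in position (i, j), the step at which that cell was added to P.
  Insert 8 (step 1): P = [8];  Q = [1]
  Insert 2 (step 2): P = [2] / [8];  Q = [1] / [2]
  Insert 6 (step 3): P = [2, 6] / [8];  Q = [1, 3] / [2]
  Insert 9 (step 4): P = [2, 6, 9] / [8];  Q = [1, 3, 4] / [2]
  Insert 4 (step 5): P = [2, 4, 9] / [6] / [8];  Q = [1, 3, 4] / [2] / [5]
  Insert 1 (step 6): P = [1, 4, 9] / [2] / [6] / [8];  Q = [1, 3, 4] / [2] / [5] / [6]
  Insert 5 (step 7): P = [1, 4, 5] / [2, 9] / [6] / [8];  Q = [1, 3, 4] / [2, 7] / [5] / [6]
  Insert 3 (step 8): P = [1, 3, 5] / [2, 4] / [6, 9] / [8];  Q = [1, 3, 4] / [2, 7] / [5, 8] / [6]
  Insert 7 (step 9): P = [1, 3, 5, 7] / [2, 4] / [6, 9] / [8];  Q = [1, 3, 4, 9] / [2, 7] / [5, 8] / [6]
Final shape: (4, 2, 2, 1).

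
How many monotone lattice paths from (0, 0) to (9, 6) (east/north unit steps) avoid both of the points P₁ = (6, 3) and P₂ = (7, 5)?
Number of paths = 1705

Inclusion–exclusion. Total paths: C(15, 9) = 5005. Through P₁: C(9, 6)·C(6, 3) = 1680. Through P₂: C(12, 7)·C(3, 2) = 2376. Since P₁ is strictly southwest of P₂, a monotone path through both must visit P₁ then P₂; paths through both = C(9, 6)·C(3, 1)·C(3, 2) = 756. Avoid both = 5005 − 1680 − 2376 + 756 = 1705.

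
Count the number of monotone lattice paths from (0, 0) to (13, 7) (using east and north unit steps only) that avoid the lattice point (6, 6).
Number of paths = 70128

Total paths from (0, 0) to (13, 7): C(20, 13) = 77520. Paths through (6, 6): (paths (0, 0) → (6, 6)) × (paths (6, 6) → (13, 7)) = C(12, 6) · C(8, 7) = 924 · 8 = 7392. Avoidance count = 77520 − 7392 = 70128.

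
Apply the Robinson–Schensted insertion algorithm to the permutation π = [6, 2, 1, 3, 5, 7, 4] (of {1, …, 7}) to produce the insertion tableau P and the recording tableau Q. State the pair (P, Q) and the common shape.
P = [1, 3, 4, 7] / [2, 5] / [6];  Q = [1, 4, 5, 6] / [2, 7] / [3];  common shape = (4, 2, 1)

Row-insert the values π_1, π_2, … into P one at a time, bumping the leftmost entry strictly greater than the inserted value down to the next row. The recording tableau Q records, in position (i, j), the step at which that cell was added to P.
  Insert 6 (step 1): P = [6];  Q = [1]
  Insert 2 (step 2): P = [2] / [6];  Q = [1] / [2]
  Insert 1 (step 3): P = [1] / [2] / [6];  Q = [1] / [2] / [3]
  Insert 3 (step 4): P = [1, 3] / [2] / [6];  Q = [1, 4] / [2] / [3]
  Insert 5 (step 5): P = [1, 3, 5] / [2] / [6];  Q = [1, 4, 5] / [2] / [3]
  Insert 7 (step 6): P = [1, 3, 5, 7] / [2] / [6];  Q = [1, 4, 5, 6] / [2] / [3]
  Insert 4 (step 7): P = [1, 3, 4, 7] / [2, 5] / [6];  Q = [1, 4, 5, 6] / [2, 7] / [3]
Final shape: (4, 2, 1).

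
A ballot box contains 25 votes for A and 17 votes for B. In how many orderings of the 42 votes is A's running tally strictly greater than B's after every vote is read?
Strict-lead orderings = 48507033744

Total orderings of the 42 votes with 25 for A: C(42, 25) = 254661927156. By the Bertrand ballot formula (Cycle Lemma / reflection principle), the number of orderings in which A is strictly ahead of B throughout is (p − q)/(p + q) · C(p + q, p) = (25 − 17)/(25 + 17) · 254661927156 = 48507033744.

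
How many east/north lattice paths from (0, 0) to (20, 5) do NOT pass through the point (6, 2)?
Number of paths = 34090

Total paths from (0, 0) to (20, 5): C(25, 20) = 53130. Paths through (6, 2): (paths (0, 0) → (6, 2)) × (paths (6, 2) → (20, 5)) = C(8, 6) · C(17, 14) = 28 · 680 = 19040. Avoidance count = 53130 − 19040 = 34090.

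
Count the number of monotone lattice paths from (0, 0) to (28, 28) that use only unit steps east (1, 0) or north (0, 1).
Number of paths = 7648690600760440

A monotone lattice path from (0, 0) to (28, 28) consists of 28 east steps and 28 north steps in some order, so it is determined by which 28 of the 56 steps are east. The count is C(56, 28) = 7648690600760440.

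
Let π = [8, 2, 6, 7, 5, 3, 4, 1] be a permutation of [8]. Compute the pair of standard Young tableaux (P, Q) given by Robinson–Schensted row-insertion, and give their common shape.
P = [1, 3, 4] / [2, 7] / [5] / [6] / [8];  Q = [1, 3, 4] / [2, 7] / [5] / [6] / [8];  common shape = (3, 2, 1, 1, 1)

Row-insert the values π_1, π_2, … into P one at a time, bumping the leftmost entry strictly greater than the inserted value down to the next row. The recording tableau Q records, in position (i, j), the step at which that cell was added to P.
  Insert 8 (step 1): P = [8];  Q = [1]
  Insert 2 (step 2): P = [2] / [8];  Q = [1] / [2]
  Insert 6 (step 3): P = [2, 6] / [8];  Q = [1, 3] / [2]
  Insert 7 (step 4): P = [2, 6, 7] / [8];  Q = [1, 3, 4] / [2]
  Insert 5 (step 5): P = [2, 5, 7] / [6] / [8];  Q = [1, 3, 4] / [2] / [5]
  Insert 3 (step 6): P = [2, 3, 7] / [5] / [6] / [8];  Q = [1, 3, 4] / [2] / [5] / [6]
  Insert 4 (step 7): P = [2, 3, 4] / [5, 7] / [6] / [8];  Q = [1, 3, 4] / [2, 7] / [5] / [6]
  Insert 1 (step 8): P = [1, 3, 4] / [2, 7] / [5] / [6] / [8];  Q = [1, 3, 4] / [2, 7] / [5] / [6] / [8]
Final shape: (3, 2, 1, 1, 1).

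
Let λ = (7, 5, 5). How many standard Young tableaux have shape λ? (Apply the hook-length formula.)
# SYT of shape (7, 5, 5) = 136136

Hook-length formula: f^λ = n! / Π hook(c), product over all cells c of the Young diagram. For λ = (7, 5, 5), n = 17 boxes. Hook lengths by row (left-to-right, top-to-bottom): [9, 8, 7, 6, 5, 2, 1]; [6, 5, 4, 3, 2]; [5, 4, 3, 2, 1]. Product of hooks = 2612736000. So f^λ = 17! / 2612736000 = 355687428096000 / 2612736000 = 136136.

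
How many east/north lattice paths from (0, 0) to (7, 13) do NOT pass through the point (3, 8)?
Number of paths = 56730

Total paths from (0, 0) to (7, 13): C(20, 7) = 77520. Paths through (3, 8): (paths (0, 0) → (3, 8)) × (paths (3, 8) → (7, 13)) = C(11, 3) · C(9, 4) = 165 · 126 = 20790. Avoidance count = 77520 − 20790 = 56730.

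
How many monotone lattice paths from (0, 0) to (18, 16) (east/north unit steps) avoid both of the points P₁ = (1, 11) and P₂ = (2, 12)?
Number of paths = 2203320807

Inclusion–exclusion. Total paths: C(34, 18) = 2203961430. Through P₁: C(12, 1)·C(22, 17) = 316008. Through P₂: C(14, 2)·C(20, 16) = 440895. Since P₁ is strictly southwest of P₂, a monotone path through both must visit P₁ then P₂; paths through both = C(12, 1)·C(2, 1)·C(20, 16) = 116280. Avoid both = 2203961430 − 316008 − 440895 + 116280 = 2203320807.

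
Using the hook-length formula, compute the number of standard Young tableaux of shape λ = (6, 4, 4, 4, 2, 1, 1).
# SYT of shape (6, 4, 4, 4, 2, 1, 1) = 1778276500

Hook-length formula: f^λ = n! / Π hook(c), product over all cells c of the Young diagram. For λ = (6, 4, 4, 4, 2, 1, 1), n = 22 boxes. Hook lengths by row (left-to-right, top-to-bottom): [12, 9, 7, 6, 2, 1]; [9, 6, 4, 3]; [8, 5, 3, 2]; [7, 4, 2, 1]; [4, 1]; [2]; [1]. Product of hooks = 632073093120. So f^λ = 22! / 632073093120 = 1124000727777607680000 / 632073093120 = 1778276500.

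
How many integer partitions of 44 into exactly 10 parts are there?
p(44, 10 parts) = 6912

Partitions of n into exactly k parts are in bijection with partitions of n − k into at most k parts (subtract 1 from each part). So p(44, exactly 10) = p(34, parts ≤ 10). Computing via the recurrence p(m, j) = p(m, j−1) + p(m−j, j) gives 6912.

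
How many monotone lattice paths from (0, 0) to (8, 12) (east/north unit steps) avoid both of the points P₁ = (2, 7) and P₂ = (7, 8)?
Number of paths = 78243

Inclusion–exclusion. Total paths: C(20, 8) = 125970. Through P₁: C(9, 2)·C(11, 6) = 16632. Through P₂: C(15, 7)·C(5, 1) = 32175. Since P₁ is strictly southwest of P₂, a monotone path through both must visit P₁ then P₂; paths through both = C(9, 2)·C(6, 5)·C(5, 1) = 1080. Avoid both = 125970 − 16632 − 32175 + 1080 = 78243.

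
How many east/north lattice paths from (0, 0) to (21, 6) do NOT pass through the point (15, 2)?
Number of paths = 267450

Total paths from (0, 0) to (21, 6): C(27, 21) = 296010. Paths through (15, 2): (paths (0, 0) → (15, 2)) × (paths (15, 2) → (21, 6)) = C(17, 15) · C(10, 6) = 136 · 210 = 28560. Avoidance count = 296010 − 28560 = 267450.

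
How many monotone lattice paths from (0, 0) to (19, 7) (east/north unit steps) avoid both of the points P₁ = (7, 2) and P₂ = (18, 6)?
Number of paths = 264120

Inclusion–exclusion. Total paths: C(26, 19) = 657800. Through P₁: C(9, 7)·C(17, 12) = 222768. Through P₂: C(24, 18)·C(2, 1) = 269192. Since P₁ is strictly southwest of P₂, a monotone path through both must visit P₁ then P₂; paths through both = C(9, 7)·C(15, 11)·C(2, 1) = 98280. Avoid both = 657800 − 222768 − 269192 + 98280 = 264120.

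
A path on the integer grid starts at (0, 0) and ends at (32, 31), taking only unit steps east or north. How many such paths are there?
Number of paths = 916312070471295267

A monotone lattice path from (0, 0) to (32, 31) consists of 32 east steps and 31 north steps in some order, so it is determined by which 32 of the 63 steps are east. The count is C(63, 32) = 916312070471295267.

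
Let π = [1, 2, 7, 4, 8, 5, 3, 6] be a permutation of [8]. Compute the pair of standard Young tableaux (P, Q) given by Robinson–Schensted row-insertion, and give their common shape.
P = [1, 2, 3, 5, 6] / [4, 8] / [7];  Q = [1, 2, 3, 5, 8] / [4, 6] / [7];  common shape = (5, 2, 1)

Row-insert the values π_1, π_2, … into P one at a time, bumping the leftmost entry strictly greater than the inserted value down to the next row. The recording tableau Q records, in position (i, j), the step at which that cell was added to P.
  Insert 1 (step 1): P = [1];  Q = [1]
  Insert 2 (step 2): P = [1, 2];  Q = [1, 2]
  Insert 7 (step 3): P = [1, 2, 7];  Q = [1, 2, 3]
  Insert 4 (step 4): P = [1, 2, 4] / [7];  Q = [1, 2, 3] / [4]
  Insert 8 (step 5): P = [1, 2, 4, 8] / [7];  Q = [1, 2, 3, 5] / [4]
  Insert 5 (step 6): P = [1, 2, 4, 5] / [7, 8];  Q = [1, 2, 3, 5] / [4, 6]
  Insert 3 (step 7): P = [1, 2, 3, 5] / [4, 8] / [7];  Q = [1, 2, 3, 5] / [4, 6] / [7]
  Insert 6 (step 8): P = [1, 2, 3, 5, 6] / [4, 8] / [7];  Q = [1, 2, 3, 5, 8] / [4, 6] / [7]
Final shape: (5, 2, 1).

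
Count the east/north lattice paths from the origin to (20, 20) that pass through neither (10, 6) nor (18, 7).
Number of paths = 122097884832

Inclusion–exclusion. Total paths: C(40, 20) = 137846528820. Through P₁: C(16, 10)·C(24, 10) = 15705738048. Through P₂: C(25, 18)·C(15, 2) = 50473500. Since P₁ is strictly southwest of P₂, a monotone path through both must visit P₁ then P₂; paths through both = C(16, 10)·C(9, 8)·C(15, 2) = 7567560. Avoid both = 137846528820 − 15705738048 − 50473500 + 7567560 = 122097884832.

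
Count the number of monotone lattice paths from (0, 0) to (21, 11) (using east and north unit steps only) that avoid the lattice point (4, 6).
Number of paths = 123494340

Total paths from (0, 0) to (21, 11): C(32, 21) = 129024480. Paths through (4, 6): (paths (0, 0) → (4, 6)) × (paths (4, 6) → (21, 11)) = C(10, 4) · C(22, 17) = 210 · 26334 = 5530140. Avoidance count = 129024480 − 5530140 = 123494340.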